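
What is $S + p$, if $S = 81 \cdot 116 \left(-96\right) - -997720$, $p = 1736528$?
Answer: $1832232$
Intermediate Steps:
$S = 95704$ ($S = 9396 \left(-96\right) + 997720 = -902016 + 997720 = 95704$)
$S + p = 95704 + 1736528 = 1832232$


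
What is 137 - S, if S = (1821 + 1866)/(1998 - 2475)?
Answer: 23012/159 ≈ 144.73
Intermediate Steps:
S = -1229/159 (S = 3687/(-477) = 3687*(-1/477) = -1229/159 ≈ -7.7296)
137 - S = 137 - 1*(-1229/159) = 137 + 1229/159 = 23012/159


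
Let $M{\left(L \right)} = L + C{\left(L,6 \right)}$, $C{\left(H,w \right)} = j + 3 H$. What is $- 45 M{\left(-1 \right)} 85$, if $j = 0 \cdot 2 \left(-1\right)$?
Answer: $15300$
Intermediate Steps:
$j = 0$ ($j = 0 \left(-1\right) = 0$)
$C{\left(H,w \right)} = 3 H$ ($C{\left(H,w \right)} = 0 + 3 H = 3 H$)
$M{\left(L \right)} = 4 L$ ($M{\left(L \right)} = L + 3 L = 4 L$)
$- 45 M{\left(-1 \right)} 85 = - 45 \cdot 4 \left(-1\right) 85 = \left(-45\right) \left(-4\right) 85 = 180 \cdot 85 = 15300$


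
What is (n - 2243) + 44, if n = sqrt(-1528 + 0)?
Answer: -2199 + 2*I*sqrt(382) ≈ -2199.0 + 39.09*I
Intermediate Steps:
n = 2*I*sqrt(382) (n = sqrt(-1528) = 2*I*sqrt(382) ≈ 39.09*I)
(n - 2243) + 44 = (2*I*sqrt(382) - 2243) + 44 = (-2243 + 2*I*sqrt(382)) + 44 = -2199 + 2*I*sqrt(382)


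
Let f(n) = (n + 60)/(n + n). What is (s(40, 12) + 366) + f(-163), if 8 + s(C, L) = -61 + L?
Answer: 100837/326 ≈ 309.32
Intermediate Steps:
f(n) = (60 + n)/(2*n) (f(n) = (60 + n)/((2*n)) = (60 + n)*(1/(2*n)) = (60 + n)/(2*n))
s(C, L) = -69 + L (s(C, L) = -8 + (-61 + L) = -69 + L)
(s(40, 12) + 366) + f(-163) = ((-69 + 12) + 366) + (½)*(60 - 163)/(-163) = (-57 + 366) + (½)*(-1/163)*(-103) = 309 + 103/326 = 100837/326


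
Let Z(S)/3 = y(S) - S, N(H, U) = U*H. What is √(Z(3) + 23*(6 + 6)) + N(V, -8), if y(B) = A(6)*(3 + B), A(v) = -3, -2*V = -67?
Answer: -268 + √213 ≈ -253.41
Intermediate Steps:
V = 67/2 (V = -½*(-67) = 67/2 ≈ 33.500)
N(H, U) = H*U
y(B) = -9 - 3*B (y(B) = -3*(3 + B) = -9 - 3*B)
Z(S) = -27 - 12*S (Z(S) = 3*((-9 - 3*S) - S) = 3*(-9 - 4*S) = -27 - 12*S)
√(Z(3) + 23*(6 + 6)) + N(V, -8) = √((-27 - 12*3) + 23*(6 + 6)) + (67/2)*(-8) = √((-27 - 36) + 23*12) - 268 = √(-63 + 276) - 268 = √213 - 268 = -268 + √213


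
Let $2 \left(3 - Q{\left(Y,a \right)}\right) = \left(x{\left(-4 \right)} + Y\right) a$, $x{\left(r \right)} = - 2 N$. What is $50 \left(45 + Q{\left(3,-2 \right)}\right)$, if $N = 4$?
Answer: $2150$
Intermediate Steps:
$x{\left(r \right)} = -8$ ($x{\left(r \right)} = \left(-2\right) 4 = -8$)
$Q{\left(Y,a \right)} = 3 - \frac{a \left(-8 + Y\right)}{2}$ ($Q{\left(Y,a \right)} = 3 - \frac{\left(-8 + Y\right) a}{2} = 3 - \frac{a \left(-8 + Y\right)}{2}$)
$50 \left(45 + Q{\left(3,-2 \right)}\right) = 50 \left(45 + \left(3 + 4 \left(-2\right) - \frac{3}{2} \left(-2\right)\right)\right) = 50 \left(45 + \left(3 - 8 + 3\right)\right) = 50 \left(45 - 2\right) = 50 \cdot 43 = 2150$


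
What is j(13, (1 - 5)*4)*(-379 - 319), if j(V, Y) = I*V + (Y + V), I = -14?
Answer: 129130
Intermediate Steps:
j(V, Y) = Y - 13*V (j(V, Y) = -14*V + (Y + V) = -14*V + (V + Y) = Y - 13*V)
j(13, (1 - 5)*4)*(-379 - 319) = ((1 - 5)*4 - 13*13)*(-379 - 319) = (-4*4 - 169)*(-698) = (-16 - 169)*(-698) = -185*(-698) = 129130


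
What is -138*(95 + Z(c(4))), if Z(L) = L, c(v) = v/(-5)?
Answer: -64998/5 ≈ -13000.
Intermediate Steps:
c(v) = -v/5 (c(v) = v*(-⅕) = -v/5)
-138*(95 + Z(c(4))) = -138*(95 - ⅕*4) = -138*(95 - ⅘) = -138*471/5 = -64998/5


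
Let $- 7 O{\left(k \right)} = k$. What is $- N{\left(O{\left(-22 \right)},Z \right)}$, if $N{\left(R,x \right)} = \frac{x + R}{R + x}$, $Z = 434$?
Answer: $-1$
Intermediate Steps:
$O{\left(k \right)} = - \frac{k}{7}$
$N{\left(R,x \right)} = 1$ ($N{\left(R,x \right)} = \frac{R + x}{R + x} = 1$)
$- N{\left(O{\left(-22 \right)},Z \right)} = \left(-1\right) 1 = -1$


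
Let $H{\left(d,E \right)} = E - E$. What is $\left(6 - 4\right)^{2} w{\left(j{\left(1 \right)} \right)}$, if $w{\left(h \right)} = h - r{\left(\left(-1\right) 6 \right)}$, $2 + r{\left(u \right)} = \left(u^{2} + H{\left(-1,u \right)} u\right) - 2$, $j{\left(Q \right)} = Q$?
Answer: $-124$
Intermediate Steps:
$H{\left(d,E \right)} = 0$
$r{\left(u \right)} = -4 + u^{2}$ ($r{\left(u \right)} = -2 + \left(\left(u^{2} + 0 u\right) - 2\right) = -2 + \left(\left(u^{2} + 0\right) - 2\right) = -2 + \left(u^{2} - 2\right) = -2 + \left(-2 + u^{2}\right) = -4 + u^{2}$)
$w{\left(h \right)} = -32 + h$ ($w{\left(h \right)} = h - \left(-4 + \left(\left(-1\right) 6\right)^{2}\right) = h - \left(-4 + \left(-6\right)^{2}\right) = h - \left(-4 + 36\right) = h - 32 = -32 + h$)
$\left(6 - 4\right)^{2} w{\left(j{\left(1 \right)} \right)} = \left(6 - 4\right)^{2} \left(-32 + 1\right) = 2^{2} \left(-31\right) = 4 \left(-31\right) = -124$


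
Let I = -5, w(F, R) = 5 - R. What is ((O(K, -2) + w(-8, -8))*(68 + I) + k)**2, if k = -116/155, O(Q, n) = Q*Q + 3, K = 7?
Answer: 402728582881/24025 ≈ 1.6763e+7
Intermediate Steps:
O(Q, n) = 3 + Q**2 (O(Q, n) = Q**2 + 3 = 3 + Q**2)
k = -116/155 (k = -116*1/155 = -116/155 ≈ -0.74839)
((O(K, -2) + w(-8, -8))*(68 + I) + k)**2 = (((3 + 7**2) + (5 - 1*(-8)))*(68 - 5) - 116/155)**2 = (((3 + 49) + (5 + 8))*63 - 116/155)**2 = ((52 + 13)*63 - 116/155)**2 = (65*63 - 116/155)**2 = (4095 - 116/155)**2 = (634609/155)**2 = 402728582881/24025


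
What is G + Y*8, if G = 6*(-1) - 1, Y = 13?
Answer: 97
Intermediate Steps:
G = -7 (G = -6 - 1 = -7)
G + Y*8 = -7 + 13*8 = -7 + 104 = 97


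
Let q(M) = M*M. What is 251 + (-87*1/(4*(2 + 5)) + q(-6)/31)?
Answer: 216179/868 ≈ 249.05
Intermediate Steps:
q(M) = M²
251 + (-87*1/(4*(2 + 5)) + q(-6)/31) = 251 + (-87*1/(4*(2 + 5)) + (-6)²/31) = 251 + (-87/(7*4) + 36*(1/31)) = 251 + (-87/28 + 36/31) = 251 - 1689/868 = 216179/868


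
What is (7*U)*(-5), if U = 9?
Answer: -315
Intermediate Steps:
(7*U)*(-5) = (7*9)*(-5) = 63*(-5) = -315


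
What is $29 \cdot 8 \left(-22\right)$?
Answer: $-5104$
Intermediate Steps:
$29 \cdot 8 \left(-22\right) = 232 \left(-22\right) = -5104$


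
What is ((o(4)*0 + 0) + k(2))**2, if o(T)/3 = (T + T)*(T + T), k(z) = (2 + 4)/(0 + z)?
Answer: 9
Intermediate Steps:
k(z) = 6/z
o(T) = 12*T**2 (o(T) = 3*((T + T)*(T + T)) = 3*((2*T)*(2*T)) = 3*(4*T**2) = 12*T**2)
((o(4)*0 + 0) + k(2))**2 = (((12*4**2)*0 + 0) + 6/2)**2 = (((12*16)*0 + 0) + 6*(1/2))**2 = ((192*0 + 0) + 3)**2 = ((0 + 0) + 3)**2 = (0 + 3)**2 = 3**2 = 9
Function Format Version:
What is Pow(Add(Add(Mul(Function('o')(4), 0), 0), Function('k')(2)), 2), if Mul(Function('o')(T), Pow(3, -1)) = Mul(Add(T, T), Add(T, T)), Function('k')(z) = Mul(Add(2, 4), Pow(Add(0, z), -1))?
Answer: 9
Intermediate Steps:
Function('k')(z) = Mul(6, Pow(z, -1))
Function('o')(T) = Mul(12, Pow(T, 2)) (Function('o')(T) = Mul(3, Mul(Add(T, T), Add(T, T))) = Mul(3, Mul(Mul(2, T), Mul(2, T))) = Mul(3, Mul(4, Pow(T, 2))) = Mul(12, Pow(T, 2)))
Pow(Add(Add(Mul(Function('o')(4), 0), 0), Function('k')(2)), 2) = Pow(Add(Add(Mul(Mul(12, Pow(4, 2)), 0), 0), Mul(6, Pow(2, -1))), 2) = Pow(Add(Add(Mul(Mul(12, 16), 0), 0), Mul(6, Rational(1, 2))), 2) = Pow(Add(Add(Mul(192, 0), 0), 3), 2) = Pow(Add(Add(0, 0), 3), 2) = Pow(Add(0, 3), 2) = Pow(3, 2) = 9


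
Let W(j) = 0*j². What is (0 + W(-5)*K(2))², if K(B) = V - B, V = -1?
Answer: 0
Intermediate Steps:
W(j) = 0
K(B) = -1 - B
(0 + W(-5)*K(2))² = (0 + 0*(-1 - 1*2))² = (0 + 0*(-1 - 2))² = (0 + 0*(-3))² = (0 + 0)² = 0² = 0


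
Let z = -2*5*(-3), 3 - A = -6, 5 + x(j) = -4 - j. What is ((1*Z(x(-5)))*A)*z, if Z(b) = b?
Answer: -1080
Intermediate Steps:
x(j) = -9 - j (x(j) = -5 + (-4 - j) = -9 - j)
A = 9 (A = 3 - 1*(-6) = 3 + 6 = 9)
z = 30 (z = -10*(-3) = 30)
((1*Z(x(-5)))*A)*z = ((1*(-9 - 1*(-5)))*9)*30 = ((1*(-9 + 5))*9)*30 = ((1*(-4))*9)*30 = -4*9*30 = -36*30 = -1080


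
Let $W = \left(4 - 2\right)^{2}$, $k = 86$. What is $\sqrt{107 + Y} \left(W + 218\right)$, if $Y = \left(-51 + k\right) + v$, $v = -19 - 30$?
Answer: $222 \sqrt{93} \approx 2140.9$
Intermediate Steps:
$W = 4$ ($W = 2^{2} = 4$)
$v = -49$
$Y = -14$ ($Y = \left(-51 + 86\right) - 49 = 35 - 49 = -14$)
$\sqrt{107 + Y} \left(W + 218\right) = \sqrt{107 - 14} \left(4 + 218\right) = \sqrt{93} \cdot 222 = 222 \sqrt{93}$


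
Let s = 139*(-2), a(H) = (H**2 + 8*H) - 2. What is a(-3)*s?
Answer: 4726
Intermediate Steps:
a(H) = -2 + H**2 + 8*H
s = -278
a(-3)*s = (-2 + (-3)**2 + 8*(-3))*(-278) = (-2 + 9 - 24)*(-278) = -17*(-278) = 4726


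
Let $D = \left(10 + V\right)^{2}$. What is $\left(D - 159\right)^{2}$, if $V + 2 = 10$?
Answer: $27225$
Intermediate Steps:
$V = 8$ ($V = -2 + 10 = 8$)
$D = 324$ ($D = \left(10 + 8\right)^{2} = 18^{2} = 324$)
$\left(D - 159\right)^{2} = \left(324 - 159\right)^{2} = 165^{2} = 27225$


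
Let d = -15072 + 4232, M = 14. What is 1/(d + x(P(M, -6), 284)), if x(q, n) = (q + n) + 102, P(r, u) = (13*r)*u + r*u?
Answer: -1/11630 ≈ -8.5984e-5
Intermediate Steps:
P(r, u) = 14*r*u (P(r, u) = 13*r*u + r*u = 14*r*u)
x(q, n) = 102 + n + q (x(q, n) = (n + q) + 102 = 102 + n + q)
d = -10840
1/(d + x(P(M, -6), 284)) = 1/(-10840 + (102 + 284 + 14*14*(-6))) = 1/(-10840 + (102 + 284 - 1176)) = 1/(-10840 - 790) = 1/(-11630) = -1/11630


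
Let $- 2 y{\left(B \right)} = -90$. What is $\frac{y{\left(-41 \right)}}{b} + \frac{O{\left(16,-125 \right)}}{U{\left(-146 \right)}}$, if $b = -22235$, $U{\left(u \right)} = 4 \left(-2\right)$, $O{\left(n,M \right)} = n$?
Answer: $- \frac{8903}{4447} \approx -2.002$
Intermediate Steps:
$y{\left(B \right)} = 45$ ($y{\left(B \right)} = \left(- \frac{1}{2}\right) \left(-90\right) = 45$)
$U{\left(u \right)} = -8$
$\frac{y{\left(-41 \right)}}{b} + \frac{O{\left(16,-125 \right)}}{U{\left(-146 \right)}} = \frac{45}{-22235} + \frac{16}{-8} = 45 \left(- \frac{1}{22235}\right) + 16 \left(- \frac{1}{8}\right) = - \frac{9}{4447} - 2 = - \frac{8903}{4447}$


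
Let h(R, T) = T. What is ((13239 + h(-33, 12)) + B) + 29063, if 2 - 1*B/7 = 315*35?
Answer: -34847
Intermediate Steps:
B = -77161 (B = 14 - 2205*35 = 14 - 7*11025 = 14 - 77175 = -77161)
((13239 + h(-33, 12)) + B) + 29063 = ((13239 + 12) - 77161) + 29063 = (13251 - 77161) + 29063 = -63910 + 29063 = -34847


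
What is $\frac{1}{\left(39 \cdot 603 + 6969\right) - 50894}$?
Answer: $- \frac{1}{20408} \approx -4.9 \cdot 10^{-5}$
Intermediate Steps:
$\frac{1}{\left(39 \cdot 603 + 6969\right) - 50894} = \frac{1}{\left(23517 + 6969\right) - 50894} = \frac{1}{30486 - 50894} = \frac{1}{-20408} = - \frac{1}{20408}$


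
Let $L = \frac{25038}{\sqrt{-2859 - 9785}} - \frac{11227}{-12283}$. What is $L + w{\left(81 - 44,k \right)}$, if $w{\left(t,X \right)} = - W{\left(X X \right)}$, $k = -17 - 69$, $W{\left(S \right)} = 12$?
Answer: $- \frac{136169}{12283} - \frac{12519 i \sqrt{3161}}{3161} \approx -11.086 - 222.67 i$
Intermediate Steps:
$k = -86$ ($k = -17 - 69 = -86$)
$w{\left(t,X \right)} = -12$ ($w{\left(t,X \right)} = \left(-1\right) 12 = -12$)
$L = \frac{11227}{12283} - \frac{12519 i \sqrt{3161}}{3161}$ ($L = \frac{25038}{\sqrt{-12644}} - - \frac{11227}{12283} = \frac{25038}{2 i \sqrt{3161}} + \frac{11227}{12283} = 25038 \left(- \frac{i \sqrt{3161}}{6322}\right) + \frac{11227}{12283} = - \frac{12519 i \sqrt{3161}}{3161} + \frac{11227}{12283} = \frac{11227}{12283} - \frac{12519 i \sqrt{3161}}{3161} \approx 0.91403 - 222.67 i$)
$L + w{\left(81 - 44,k \right)} = \left(\frac{11227}{12283} - \frac{12519 i \sqrt{3161}}{3161}\right) - 12 = - \frac{136169}{12283} - \frac{12519 i \sqrt{3161}}{3161}$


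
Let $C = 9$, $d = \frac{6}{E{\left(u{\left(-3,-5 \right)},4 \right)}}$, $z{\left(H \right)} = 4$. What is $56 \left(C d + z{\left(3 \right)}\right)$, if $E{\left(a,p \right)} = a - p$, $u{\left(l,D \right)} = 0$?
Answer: $-532$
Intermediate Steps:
$d = - \frac{3}{2}$ ($d = \frac{6}{0 - 4} = \frac{6}{-4} = 6 \left(- \frac{1}{4}\right) = - \frac{3}{2} \approx -1.5$)
$56 \left(C d + z{\left(3 \right)}\right) = 56 \left(9 \left(- \frac{3}{2}\right) + 4\right) = 56 \left(- \frac{27}{2} + 4\right) = 56 \left(- \frac{19}{2}\right) = -532$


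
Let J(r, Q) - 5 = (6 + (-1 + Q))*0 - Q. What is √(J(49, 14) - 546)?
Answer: I*√555 ≈ 23.558*I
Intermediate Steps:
J(r, Q) = 5 - Q (J(r, Q) = 5 + ((6 + (-1 + Q))*0 - Q) = 5 + ((5 + Q)*0 - Q) = 5 + (0 - Q) = 5 - Q)
√(J(49, 14) - 546) = √((5 - 1*14) - 546) = √((5 - 14) - 546) = √(-9 - 546) = √(-555) = I*√555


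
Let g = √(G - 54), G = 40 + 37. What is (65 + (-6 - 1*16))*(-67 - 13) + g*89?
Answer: -3440 + 89*√23 ≈ -3013.2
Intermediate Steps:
G = 77
g = √23 (g = √(77 - 54) = √23 ≈ 4.7958)
(65 + (-6 - 1*16))*(-67 - 13) + g*89 = (65 + (-6 - 1*16))*(-67 - 13) + √23*89 = (65 + (-6 - 16))*(-80) + 89*√23 = (65 - 22)*(-80) + 89*√23 = 43*(-80) + 89*√23 = -3440 + 89*√23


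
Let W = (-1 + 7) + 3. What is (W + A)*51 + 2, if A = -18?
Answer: -457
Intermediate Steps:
W = 9 (W = 6 + 3 = 9)
(W + A)*51 + 2 = (9 - 18)*51 + 2 = -9*51 + 2 = -459 + 2 = -457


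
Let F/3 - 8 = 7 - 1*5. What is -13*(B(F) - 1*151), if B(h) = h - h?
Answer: 1963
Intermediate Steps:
F = 30 (F = 24 + 3*(7 - 1*5) = 24 + 3*(7 - 5) = 24 + 3*2 = 24 + 6 = 30)
B(h) = 0
-13*(B(F) - 1*151) = -13*(0 - 1*151) = -13*(0 - 151) = -13*(-151) = 1963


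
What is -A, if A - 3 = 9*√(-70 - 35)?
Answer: -3 - 9*I*√105 ≈ -3.0 - 92.223*I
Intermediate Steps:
A = 3 + 9*I*√105 (A = 3 + 9*√(-70 - 35) = 3 + 9*√(-105) = 3 + 9*(I*√105) = 3 + 9*I*√105 ≈ 3.0 + 92.223*I)
-A = -(3 + 9*I*√105) = -3 - 9*I*√105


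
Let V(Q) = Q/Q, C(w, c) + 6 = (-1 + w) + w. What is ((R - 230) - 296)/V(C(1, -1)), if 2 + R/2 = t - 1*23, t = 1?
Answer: -574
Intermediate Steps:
C(w, c) = -7 + 2*w (C(w, c) = -6 + ((-1 + w) + w) = -6 + (-1 + 2*w) = -7 + 2*w)
R = -48 (R = -4 + 2*(1 - 1*23) = -4 + 2*(1 - 23) = -4 + 2*(-22) = -4 - 44 = -48)
V(Q) = 1
((R - 230) - 296)/V(C(1, -1)) = ((-48 - 230) - 296)/1 = (-278 - 296)*1 = -574*1 = -574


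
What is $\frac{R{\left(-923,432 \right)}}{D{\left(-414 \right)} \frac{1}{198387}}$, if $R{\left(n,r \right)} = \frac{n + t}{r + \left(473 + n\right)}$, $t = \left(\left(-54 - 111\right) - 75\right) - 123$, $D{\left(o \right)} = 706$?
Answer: $\frac{14173649}{706} \approx 20076.0$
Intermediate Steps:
$t = -363$ ($t = \left(\left(-54 - 111\right) - 75\right) - 123 = \left(-165 - 75\right) - 123 = -240 - 123 = -363$)
$R{\left(n,r \right)} = \frac{-363 + n}{473 + n + r}$ ($R{\left(n,r \right)} = \frac{n - 363}{r + \left(473 + n\right)} = \frac{-363 + n}{473 + n + r}$)
$\frac{R{\left(-923,432 \right)}}{D{\left(-414 \right)} \frac{1}{198387}} = \frac{\frac{1}{473 - 923 + 432} \left(-363 - 923\right)}{706 \cdot \frac{1}{198387}} = \frac{\frac{1}{-18} \left(-1286\right)}{706 \cdot \frac{1}{198387}} = \frac{\left(- \frac{1}{18}\right) \left(-1286\right)}{\frac{706}{198387}} = \frac{643}{9} \cdot \frac{198387}{706} = \frac{14173649}{706}$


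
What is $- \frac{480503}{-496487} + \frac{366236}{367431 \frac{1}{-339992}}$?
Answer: $- \frac{61821049193878751}{182424714897} \approx -3.3889 \cdot 10^{5}$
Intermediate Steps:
$- \frac{480503}{-496487} + \frac{366236}{367431 \frac{1}{-339992}} = \left(-480503\right) \left(- \frac{1}{496487}\right) + \frac{366236}{367431 \left(- \frac{1}{339992}\right)} = \frac{480503}{496487} + \frac{366236}{- \frac{367431}{339992}} = \frac{480503}{496487} + 366236 \left(- \frac{339992}{367431}\right) = \frac{480503}{496487} - \frac{124517310112}{367431} = - \frac{61821049193878751}{182424714897}$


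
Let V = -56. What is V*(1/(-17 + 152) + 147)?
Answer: -1111376/135 ≈ -8232.4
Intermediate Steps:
V*(1/(-17 + 152) + 147) = -56*(1/(-17 + 152) + 147) = -56*(1/135 + 147) = -56*19846/135 = -1111376/135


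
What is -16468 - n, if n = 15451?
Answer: -31919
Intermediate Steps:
-16468 - n = -16468 - 1*15451 = -16468 - 15451 = -31919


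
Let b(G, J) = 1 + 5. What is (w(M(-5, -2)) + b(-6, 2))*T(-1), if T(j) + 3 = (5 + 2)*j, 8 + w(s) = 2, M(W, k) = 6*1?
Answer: 0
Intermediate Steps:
M(W, k) = 6
b(G, J) = 6
w(s) = -6 (w(s) = -8 + 2 = -6)
T(j) = -3 + 7*j (T(j) = -3 + (5 + 2)*j = -3 + 7*j)
(w(M(-5, -2)) + b(-6, 2))*T(-1) = (-6 + 6)*(-3 + 7*(-1)) = 0*(-3 - 7) = 0*(-10) = 0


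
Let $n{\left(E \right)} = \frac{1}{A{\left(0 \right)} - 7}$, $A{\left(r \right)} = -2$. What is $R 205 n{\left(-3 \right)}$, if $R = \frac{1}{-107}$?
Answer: $\frac{205}{963} \approx 0.21288$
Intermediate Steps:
$R = - \frac{1}{107} \approx -0.0093458$
$n{\left(E \right)} = - \frac{1}{9}$ ($n{\left(E \right)} = \frac{1}{-2 - 7} = \frac{1}{-9} = - \frac{1}{9}$)
$R 205 n{\left(-3 \right)} = \left(- \frac{1}{107}\right) 205 \left(- \frac{1}{9}\right) = \left(- \frac{205}{107}\right) \left(- \frac{1}{9}\right) = \frac{205}{963}$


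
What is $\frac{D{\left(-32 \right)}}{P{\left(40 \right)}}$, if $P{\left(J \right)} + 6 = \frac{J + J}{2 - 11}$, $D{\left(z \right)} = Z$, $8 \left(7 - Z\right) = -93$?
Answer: $- \frac{1341}{1072} \approx -1.2509$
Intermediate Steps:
$Z = \frac{149}{8}$ ($Z = 7 - - \frac{93}{8} = 7 + \frac{93}{8} = \frac{149}{8} \approx 18.625$)
$D{\left(z \right)} = \frac{149}{8}$
$P{\left(J \right)} = -6 - \frac{2 J}{9}$ ($P{\left(J \right)} = -6 + \frac{J + J}{2 - 11} = -6 + \frac{2 J}{-9} = -6 + 2 J \left(- \frac{1}{9}\right) = -6 - \frac{2 J}{9}$)
$\frac{D{\left(-32 \right)}}{P{\left(40 \right)}} = \frac{149}{8 \left(-6 - \frac{80}{9}\right)} = \frac{149}{8 \left(- \frac{134}{9}\right)} = \frac{149}{8} \left(- \frac{9}{134}\right) = - \frac{1341}{1072}$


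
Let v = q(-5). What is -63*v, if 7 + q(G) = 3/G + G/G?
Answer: 2079/5 ≈ 415.80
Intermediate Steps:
q(G) = -6 + 3/G (q(G) = -7 + (3/G + G/G) = -7 + (3/G + 1) = -7 + (1 + 3/G) = -6 + 3/G)
v = -33/5 (v = -6 + 3/(-5) = -6 + 3*(-⅕) = -6 - ⅗ = -33/5 ≈ -6.6000)
-63*v = -63*(-33/5) = 2079/5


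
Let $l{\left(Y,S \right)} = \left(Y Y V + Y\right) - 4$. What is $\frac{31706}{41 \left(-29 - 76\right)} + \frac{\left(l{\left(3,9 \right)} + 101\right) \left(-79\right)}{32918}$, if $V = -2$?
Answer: $- \frac{535792949}{70855995} \approx -7.5617$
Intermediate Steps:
$l{\left(Y,S \right)} = -4 + Y - 2 Y^{2}$ ($l{\left(Y,S \right)} = \left(Y Y \left(-2\right) + Y\right) - 4 = \left(Y^{2} \left(-2\right) + Y\right) - 4 = \left(- 2 Y^{2} + Y\right) - 4 = \left(Y - 2 Y^{2}\right) - 4 = -4 + Y - 2 Y^{2}$)
$\frac{31706}{41 \left(-29 - 76\right)} + \frac{\left(l{\left(3,9 \right)} + 101\right) \left(-79\right)}{32918} = \frac{31706}{41 \left(-29 - 76\right)} + \frac{\left(\left(-4 + 3 - 2 \cdot 3^{2}\right) + 101\right) \left(-79\right)}{32918} = \frac{31706}{41 \left(-105\right)} + \left(\left(-4 + 3 - 18\right) + 101\right) \left(-79\right) \frac{1}{32918} = \frac{31706}{-4305} + \left(\left(-4 + 3 - 18\right) + 101\right) \left(-79\right) \frac{1}{32918} = 31706 \left(- \frac{1}{4305}\right) + \left(-19 + 101\right) \left(-79\right) \frac{1}{32918} = - \frac{31706}{4305} + 82 \left(-79\right) \frac{1}{32918} = - \frac{31706}{4305} - \frac{3239}{16459} = - \frac{535792949}{70855995}$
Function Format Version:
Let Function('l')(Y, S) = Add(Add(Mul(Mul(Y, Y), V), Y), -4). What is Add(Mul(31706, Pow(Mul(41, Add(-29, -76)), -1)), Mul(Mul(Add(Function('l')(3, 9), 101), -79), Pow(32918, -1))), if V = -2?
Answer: Rational(-535792949, 70855995) ≈ -7.5617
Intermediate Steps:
Function('l')(Y, S) = Add(-4, Y, Mul(-2, Pow(Y, 2))) (Function('l')(Y, S) = Add(Add(Mul(Mul(Y, Y), -2), Y), -4) = Add(Add(Mul(Pow(Y, 2), -2), Y), -4) = Add(Add(Mul(-2, Pow(Y, 2)), Y), -4) = Add(Add(Y, Mul(-2, Pow(Y, 2))), -4) = Add(-4, Y, Mul(-2, Pow(Y, 2))))
Add(Mul(31706, Pow(Mul(41, Add(-29, -76)), -1)), Mul(Mul(Add(Function('l')(3, 9), 101), -79), Pow(32918, -1))) = Add(Mul(31706, Pow(Mul(41, Add(-29, -76)), -1)), Mul(Mul(Add(Add(-4, 3, Mul(-2, Pow(3, 2))), 101), -79), Pow(32918, -1))) = Add(Mul(31706, Pow(Mul(41, -105), -1)), Mul(Mul(Add(Add(-4, 3, Mul(-2, 9)), 101), -79), Rational(1, 32918))) = Add(Mul(31706, Pow(-4305, -1)), Mul(Mul(Add(Add(-4, 3, -18), 101), -79), Rational(1, 32918))) = Add(Mul(31706, Rational(-1, 4305)), Mul(Mul(Add(-19, 101), -79), Rational(1, 32918))) = Add(Rational(-31706, 4305), Mul(Mul(82, -79), Rational(1, 32918))) = Add(Rational(-31706, 4305), Mul(-6478, Rational(1, 32918))) = Add(Rational(-31706, 4305), Rational(-3239, 16459)) = Rational(-535792949, 70855995)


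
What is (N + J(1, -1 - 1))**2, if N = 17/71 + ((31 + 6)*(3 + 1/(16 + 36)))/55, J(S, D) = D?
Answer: 3018293721/41233363600 ≈ 0.073200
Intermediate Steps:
N = 461059/203060 (N = 17*(1/71) + (37*(3 + 1/52))*(1/55) = 17/71 + (37*(3 + 1/52))*(1/55) = 17/71 + (37*(157/52))*(1/55) = 17/71 + (5809/52)*(1/55) = 17/71 + 5809/2860 = 461059/203060 ≈ 2.2706)
(N + J(1, -1 - 1))**2 = (461059/203060 + (-1 - 1))**2 = (461059/203060 - 2)**2 = (54939/203060)**2 = 3018293721/41233363600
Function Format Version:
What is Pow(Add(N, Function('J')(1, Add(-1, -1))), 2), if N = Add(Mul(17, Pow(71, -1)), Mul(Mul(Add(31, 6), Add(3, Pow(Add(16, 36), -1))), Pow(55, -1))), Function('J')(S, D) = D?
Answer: Rational(3018293721, 41233363600) ≈ 0.073200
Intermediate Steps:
N = Rational(461059, 203060) (N = Add(Mul(17, Rational(1, 71)), Mul(Mul(37, Add(3, Pow(52, -1))), Rational(1, 55))) = Add(Rational(17, 71), Mul(Mul(37, Add(3, Rational(1, 52))), Rational(1, 55))) = Add(Rational(17, 71), Mul(Mul(37, Rational(157, 52)), Rational(1, 55))) = Add(Rational(17, 71), Mul(Rational(5809, 52), Rational(1, 55))) = Add(Rational(17, 71), Rational(5809, 2860)) = Rational(461059, 203060) ≈ 2.2706)
Pow(Add(N, Function('J')(1, Add(-1, -1))), 2) = Pow(Add(Rational(461059, 203060), Add(-1, -1)), 2) = Pow(Add(Rational(461059, 203060), -2), 2) = Pow(Rational(54939, 203060), 2) = Rational(3018293721, 41233363600)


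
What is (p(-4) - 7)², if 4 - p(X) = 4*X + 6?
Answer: 49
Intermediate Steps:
p(X) = -2 - 4*X (p(X) = 4 - (4*X + 6) = 4 - (6 + 4*X) = 4 + (-6 - 4*X) = -2 - 4*X)
(p(-4) - 7)² = ((-2 - 4*(-4)) - 7)² = ((-2 + 16) - 7)² = (14 - 7)² = 7² = 49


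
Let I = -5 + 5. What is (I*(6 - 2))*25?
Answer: 0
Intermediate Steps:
I = 0
(I*(6 - 2))*25 = (0*(6 - 2))*25 = (0*4)*25 = 0*25 = 0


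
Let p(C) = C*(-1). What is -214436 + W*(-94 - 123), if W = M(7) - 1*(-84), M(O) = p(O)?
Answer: -231145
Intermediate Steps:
p(C) = -C
M(O) = -O
W = 77 (W = -1*7 - 1*(-84) = -7 + 84 = 77)
-214436 + W*(-94 - 123) = -214436 + 77*(-94 - 123) = -214436 + 77*(-217) = -214436 - 16709 = -231145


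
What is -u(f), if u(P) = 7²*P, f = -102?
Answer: 4998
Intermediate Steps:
u(P) = 49*P
-u(f) = -49*(-102) = -1*(-4998) = 4998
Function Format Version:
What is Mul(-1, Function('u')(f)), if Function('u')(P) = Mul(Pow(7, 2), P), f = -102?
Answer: 4998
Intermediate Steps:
Function('u')(P) = Mul(49, P)
Mul(-1, Function('u')(f)) = Mul(-1, Mul(49, -102)) = Mul(-1, -4998) = 4998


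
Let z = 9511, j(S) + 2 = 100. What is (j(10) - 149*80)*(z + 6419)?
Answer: -188324460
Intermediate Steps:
j(S) = 98 (j(S) = -2 + 100 = 98)
(j(10) - 149*80)*(z + 6419) = (98 - 149*80)*(9511 + 6419) = (98 - 11920)*15930 = -11822*15930 = -188324460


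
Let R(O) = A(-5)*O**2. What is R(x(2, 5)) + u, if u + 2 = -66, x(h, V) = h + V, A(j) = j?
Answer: -313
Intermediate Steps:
x(h, V) = V + h
R(O) = -5*O**2
u = -68 (u = -2 - 66 = -68)
R(x(2, 5)) + u = -5*(5 + 2)**2 - 68 = -5*7**2 - 68 = -5*49 - 68 = -245 - 68 = -313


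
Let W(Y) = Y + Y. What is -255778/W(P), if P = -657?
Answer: 127889/657 ≈ 194.66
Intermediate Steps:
W(Y) = 2*Y
-255778/W(P) = -255778/(2*(-657)) = -255778/(-1314) = -255778*(-1/1314) = 127889/657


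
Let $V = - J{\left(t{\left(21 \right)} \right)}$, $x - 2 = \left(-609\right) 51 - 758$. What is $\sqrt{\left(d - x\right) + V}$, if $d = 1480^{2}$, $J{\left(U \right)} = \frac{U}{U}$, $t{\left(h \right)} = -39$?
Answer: $\sqrt{2222214} \approx 1490.7$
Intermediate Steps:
$J{\left(U \right)} = 1$
$x = -31815$ ($x = 2 - 31817 = -31815$)
$V = -1$ ($V = \left(-1\right) 1 = -1$)
$d = 2190400$
$\sqrt{\left(d - x\right) + V} = \sqrt{\left(2190400 - -31815\right) - 1} = \sqrt{\left(2190400 + 31815\right) - 1} = \sqrt{2222215 - 1} = \sqrt{2222214}$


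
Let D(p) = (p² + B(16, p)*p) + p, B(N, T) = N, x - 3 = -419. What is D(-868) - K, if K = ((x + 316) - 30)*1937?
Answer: 990478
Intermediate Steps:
x = -416 (x = 3 - 419 = -416)
D(p) = p² + 17*p (D(p) = (p² + 16*p) + p = p² + 17*p)
K = -251810 (K = ((-416 + 316) - 30)*1937 = (-100 - 30)*1937 = -130*1937 = -251810)
D(-868) - K = -868*(17 - 868) - 1*(-251810) = -868*(-851) + 251810 = 738668 + 251810 = 990478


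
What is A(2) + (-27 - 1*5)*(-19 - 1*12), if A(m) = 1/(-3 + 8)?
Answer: 4961/5 ≈ 992.20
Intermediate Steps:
A(m) = ⅕ (A(m) = 1/5 = ⅕)
A(2) + (-27 - 1*5)*(-19 - 1*12) = ⅕ + (-27 - 1*5)*(-19 - 1*12) = ⅕ + (-27 - 5)*(-19 - 12) = ⅕ - 32*(-31) = ⅕ + 992 = 4961/5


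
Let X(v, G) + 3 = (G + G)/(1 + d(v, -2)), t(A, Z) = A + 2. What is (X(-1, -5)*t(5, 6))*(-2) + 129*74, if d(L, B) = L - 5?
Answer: 9560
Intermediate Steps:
d(L, B) = -5 + L
t(A, Z) = 2 + A
X(v, G) = -3 + 2*G/(-4 + v) (X(v, G) = -3 + (G + G)/(1 + (-5 + v)) = -3 + (2*G)/(-4 + v) = -3 + 2*G/(-4 + v))
(X(-1, -5)*t(5, 6))*(-2) + 129*74 = (((12 - 3*(-1) + 2*(-5))/(-4 - 1))*(2 + 5))*(-2) + 129*74 = (((12 + 3 - 10)/(-5))*7)*(-2) + 9546 = (-⅕*5*7)*(-2) + 9546 = -1*7*(-2) + 9546 = -7*(-2) + 9546 = 14 + 9546 = 9560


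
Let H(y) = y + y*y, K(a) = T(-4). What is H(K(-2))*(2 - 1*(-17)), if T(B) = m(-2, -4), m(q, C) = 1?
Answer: 38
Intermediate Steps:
T(B) = 1
K(a) = 1
H(y) = y + y²
H(K(-2))*(2 - 1*(-17)) = (1*(1 + 1))*(2 - 1*(-17)) = (1*2)*(2 + 17) = 2*19 = 38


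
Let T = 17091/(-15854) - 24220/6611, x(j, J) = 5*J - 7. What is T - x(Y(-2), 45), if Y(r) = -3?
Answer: -23345725573/104810794 ≈ -222.74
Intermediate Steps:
x(j, J) = -7 + 5*J
T = -496972481/104810794 (T = 17091*(-1/15854) - 24220*1/6611 = -17091/15854 - 24220/6611 = -496972481/104810794 ≈ -4.7416)
T - x(Y(-2), 45) = -496972481/104810794 - (-7 + 5*45) = -496972481/104810794 - (-7 + 225) = -496972481/104810794 - 1*218 = -496972481/104810794 - 218 = -23345725573/104810794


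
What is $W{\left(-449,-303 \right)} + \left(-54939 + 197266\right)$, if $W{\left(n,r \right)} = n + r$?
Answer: $141575$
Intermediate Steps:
$W{\left(-449,-303 \right)} + \left(-54939 + 197266\right) = \left(-449 - 303\right) + \left(-54939 + 197266\right) = -752 + 142327 = 141575$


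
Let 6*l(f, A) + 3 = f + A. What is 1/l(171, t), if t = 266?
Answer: 3/217 ≈ 0.013825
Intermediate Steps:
l(f, A) = -1/2 + A/6 + f/6 (l(f, A) = -1/2 + (f + A)/6 = -1/2 + (A + f)/6 = -1/2 + (A/6 + f/6) = -1/2 + A/6 + f/6)
1/l(171, t) = 1/(-1/2 + (1/6)*266 + (1/6)*171) = 1/(-1/2 + 133/3 + 57/2) = 1/(217/3) = 3/217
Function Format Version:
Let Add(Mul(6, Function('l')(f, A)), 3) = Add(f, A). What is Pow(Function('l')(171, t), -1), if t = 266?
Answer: Rational(3, 217) ≈ 0.013825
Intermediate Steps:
Function('l')(f, A) = Add(Rational(-1, 2), Mul(Rational(1, 6), A), Mul(Rational(1, 6), f)) (Function('l')(f, A) = Add(Rational(-1, 2), Mul(Rational(1, 6), Add(f, A))) = Add(Rational(-1, 2), Mul(Rational(1, 6), Add(A, f))) = Add(Rational(-1, 2), Add(Mul(Rational(1, 6), A), Mul(Rational(1, 6), f))) = Add(Rational(-1, 2), Mul(Rational(1, 6), A), Mul(Rational(1, 6), f)))
Pow(Function('l')(171, t), -1) = Pow(Add(Rational(-1, 2), Mul(Rational(1, 6), 266), Mul(Rational(1, 6), 171)), -1) = Pow(Add(Rational(-1, 2), Rational(133, 3), Rational(57, 2)), -1) = Pow(Rational(217, 3), -1) = Rational(3, 217)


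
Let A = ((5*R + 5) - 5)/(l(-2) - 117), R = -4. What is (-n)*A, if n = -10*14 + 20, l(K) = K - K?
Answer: 800/39 ≈ 20.513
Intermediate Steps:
l(K) = 0
n = -120 (n = -140 + 20 = -120)
A = 20/117 (A = ((5*(-4) + 5) - 5)/(0 - 117) = ((-20 + 5) - 5)/(-117) = (-15 - 5)*(-1/117) = -20*(-1/117) = 20/117 ≈ 0.17094)
(-n)*A = -1*(-120)*(20/117) = 120*(20/117) = 800/39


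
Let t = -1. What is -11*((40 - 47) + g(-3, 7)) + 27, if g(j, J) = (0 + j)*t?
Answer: 71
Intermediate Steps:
g(j, J) = -j (g(j, J) = (0 + j)*(-1) = j*(-1) = -j)
-11*((40 - 47) + g(-3, 7)) + 27 = -11*((40 - 47) - 1*(-3)) + 27 = -11*(-7 + 3) + 27 = -11*(-4) + 27 = 44 + 27 = 71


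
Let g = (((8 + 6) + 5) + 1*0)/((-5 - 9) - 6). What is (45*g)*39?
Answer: -6669/4 ≈ -1667.3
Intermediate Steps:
g = -19/20 (g = ((14 + 5) + 0)/(-14 - 6) = (19 + 0)/(-20) = 19*(-1/20) = -19/20 ≈ -0.95000)
(45*g)*39 = (45*(-19/20))*39 = -171/4*39 = -6669/4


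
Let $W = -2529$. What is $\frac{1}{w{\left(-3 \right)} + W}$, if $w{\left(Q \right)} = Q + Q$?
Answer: $- \frac{1}{2535} \approx -0.00039448$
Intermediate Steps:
$w{\left(Q \right)} = 2 Q$
$\frac{1}{w{\left(-3 \right)} + W} = \frac{1}{2 \left(-3\right) - 2529} = \frac{1}{-6 - 2529} = \frac{1}{-2535} = - \frac{1}{2535}$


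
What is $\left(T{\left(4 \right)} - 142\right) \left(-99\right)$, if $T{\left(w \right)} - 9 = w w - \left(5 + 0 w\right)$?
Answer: $12078$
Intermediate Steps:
$T{\left(w \right)} = 4 + w^{2}$ ($T{\left(w \right)} = 9 + \left(w w - \left(5 + 0 w\right)\right) = 9 + \left(w^{2} + \left(0 - 5\right)\right) = 9 + \left(w^{2} - 5\right) = 9 + \left(-5 + w^{2}\right) = 4 + w^{2}$)
$\left(T{\left(4 \right)} - 142\right) \left(-99\right) = \left(\left(4 + 4^{2}\right) - 142\right) \left(-99\right) = \left(\left(4 + 16\right) - 142\right) \left(-99\right) = \left(20 - 142\right) \left(-99\right) = \left(-122\right) \left(-99\right) = 12078$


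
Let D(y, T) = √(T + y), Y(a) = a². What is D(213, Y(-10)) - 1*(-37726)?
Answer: 37726 + √313 ≈ 37744.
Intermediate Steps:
D(213, Y(-10)) - 1*(-37726) = √((-10)² + 213) - 1*(-37726) = √(100 + 213) + 37726 = √313 + 37726 = 37726 + √313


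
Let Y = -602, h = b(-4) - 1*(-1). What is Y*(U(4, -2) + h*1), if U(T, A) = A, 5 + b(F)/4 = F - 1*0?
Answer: 22274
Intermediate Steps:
b(F) = -20 + 4*F (b(F) = -20 + 4*(F - 1*0) = -20 + 4*(F + 0) = -20 + 4*F)
h = -35 (h = (-20 + 4*(-4)) - 1*(-1) = (-20 - 16) + 1 = -36 + 1 = -35)
Y*(U(4, -2) + h*1) = -602*(-2 - 35*1) = -602*(-2 - 35) = -602*(-37) = 22274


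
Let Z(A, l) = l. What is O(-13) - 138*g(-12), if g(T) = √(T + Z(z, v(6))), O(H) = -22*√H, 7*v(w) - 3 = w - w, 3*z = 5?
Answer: I*(-22*√13 - 1242*√7/7) ≈ -548.75*I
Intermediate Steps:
z = 5/3 (z = (⅓)*5 = 5/3 ≈ 1.6667)
v(w) = 3/7 (v(w) = 3/7 + (w - w)/7 = 3/7 + (⅐)*0 = 3/7 + 0 = 3/7)
g(T) = √(3/7 + T) (g(T) = √(T + 3/7) = √(3/7 + T))
O(-13) - 138*g(-12) = -22*I*√13 - 138*√(21 + 49*(-12))/7 = -22*I*√13 - 138*√(21 - 588)/7 = -22*I*√13 - 138*√(-567)/7 = -22*I*√13 - 138*9*I*√7/7 = -22*I*√13 - 1242*I*√7/7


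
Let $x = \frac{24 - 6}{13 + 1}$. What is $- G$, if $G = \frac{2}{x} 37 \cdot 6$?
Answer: $- \frac{1036}{3} \approx -345.33$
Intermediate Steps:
$x = \frac{9}{7}$ ($x = \frac{18}{14} = 18 \cdot \frac{1}{14} = \frac{9}{7} \approx 1.2857$)
$G = \frac{1036}{3}$ ($G = \frac{2}{\frac{9}{7}} \cdot 37 \cdot 6 = 2 \cdot \frac{7}{9} \cdot 37 \cdot 6 = \frac{14}{9} \cdot 37 \cdot 6 = \frac{518}{9} \cdot 6 = \frac{1036}{3} \approx 345.33$)
$- G = \left(-1\right) \frac{1036}{3} = - \frac{1036}{3}$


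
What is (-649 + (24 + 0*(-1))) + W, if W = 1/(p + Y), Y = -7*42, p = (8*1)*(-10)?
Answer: -233751/374 ≈ -625.00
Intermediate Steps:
p = -80 (p = 8*(-10) = -80)
Y = -294
W = -1/374 (W = 1/(-80 - 294) = 1/(-374) = -1/374 ≈ -0.0026738)
(-649 + (24 + 0*(-1))) + W = (-649 + (24 + 0*(-1))) - 1/374 = (-649 + (24 + 0)) - 1/374 = (-649 + 24) - 1/374 = -625 - 1/374 = -233751/374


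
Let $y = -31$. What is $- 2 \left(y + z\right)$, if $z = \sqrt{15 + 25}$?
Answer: $62 - 4 \sqrt{10} \approx 49.351$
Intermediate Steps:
$z = 2 \sqrt{10}$ ($z = \sqrt{40} = 2 \sqrt{10} \approx 6.3246$)
$- 2 \left(y + z\right) = - 2 \left(-31 + 2 \sqrt{10}\right) = 62 - 4 \sqrt{10}$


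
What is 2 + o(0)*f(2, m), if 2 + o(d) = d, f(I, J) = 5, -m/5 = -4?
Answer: -8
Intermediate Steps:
m = 20 (m = -5*(-4) = 20)
o(d) = -2 + d
2 + o(0)*f(2, m) = 2 + (-2 + 0)*5 = 2 - 2*5 = 2 - 10 = -8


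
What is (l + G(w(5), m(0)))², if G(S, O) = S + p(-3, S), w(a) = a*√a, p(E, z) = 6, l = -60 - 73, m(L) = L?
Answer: 16254 - 1270*√5 ≈ 13414.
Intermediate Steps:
l = -133
w(a) = a^(3/2)
G(S, O) = 6 + S (G(S, O) = S + 6 = 6 + S)
(l + G(w(5), m(0)))² = (-133 + (6 + 5^(3/2)))² = (-133 + (6 + 5*√5))² = (-127 + 5*√5)²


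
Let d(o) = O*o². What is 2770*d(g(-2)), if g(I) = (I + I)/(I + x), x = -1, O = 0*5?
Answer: 0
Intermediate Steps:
O = 0
g(I) = 2*I/(-1 + I) (g(I) = (I + I)/(I - 1) = (2*I)/(-1 + I) = 2*I/(-1 + I))
d(o) = 0 (d(o) = 0*o² = 0)
2770*d(g(-2)) = 2770*0 = 0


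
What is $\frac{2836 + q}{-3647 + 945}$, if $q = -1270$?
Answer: $- \frac{783}{1351} \approx -0.57957$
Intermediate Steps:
$\frac{2836 + q}{-3647 + 945} = \frac{2836 - 1270}{-3647 + 945} = \frac{1566}{-2702} = 1566 \left(- \frac{1}{2702}\right) = - \frac{783}{1351}$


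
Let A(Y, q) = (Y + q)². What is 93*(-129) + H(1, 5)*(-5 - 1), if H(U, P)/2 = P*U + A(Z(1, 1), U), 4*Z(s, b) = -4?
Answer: -12057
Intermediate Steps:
Z(s, b) = -1 (Z(s, b) = (¼)*(-4) = -1)
H(U, P) = 2*(-1 + U)² + 2*P*U (H(U, P) = 2*(P*U + (-1 + U)²) = 2*((-1 + U)² + P*U) = 2*(-1 + U)² + 2*P*U)
93*(-129) + H(1, 5)*(-5 - 1) = 93*(-129) + (2*(-1 + 1)² + 2*5*1)*(-5 - 1) = -11997 + (2*0² + 10)*(-6) = -11997 + (2*0 + 10)*(-6) = -11997 + (0 + 10)*(-6) = -11997 + 10*(-6) = -11997 - 60 = -12057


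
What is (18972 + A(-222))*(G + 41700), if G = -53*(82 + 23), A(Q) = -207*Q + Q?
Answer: 2338079040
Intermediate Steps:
A(Q) = -206*Q
G = -5565 (G = -53*105 = -5565)
(18972 + A(-222))*(G + 41700) = (18972 - 206*(-222))*(-5565 + 41700) = (18972 + 45732)*36135 = 64704*36135 = 2338079040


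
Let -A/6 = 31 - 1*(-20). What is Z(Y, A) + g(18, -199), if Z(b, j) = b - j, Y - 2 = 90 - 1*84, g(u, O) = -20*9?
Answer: 134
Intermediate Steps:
g(u, O) = -180
A = -306 (A = -6*(31 - 1*(-20)) = -6*(31 + 20) = -6*51 = -306)
Y = 8 (Y = 2 + (90 - 1*84) = 2 + (90 - 84) = 2 + 6 = 8)
Z(Y, A) + g(18, -199) = (8 - 1*(-306)) - 180 = (8 + 306) - 180 = 314 - 180 = 134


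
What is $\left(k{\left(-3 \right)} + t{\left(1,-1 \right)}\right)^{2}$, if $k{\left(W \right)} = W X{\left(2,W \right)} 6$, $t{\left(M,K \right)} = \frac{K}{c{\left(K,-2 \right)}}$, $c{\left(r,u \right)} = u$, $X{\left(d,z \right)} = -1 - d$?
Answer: $\frac{11881}{4} \approx 2970.3$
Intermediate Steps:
$t{\left(M,K \right)} = - \frac{K}{2}$ ($t{\left(M,K \right)} = \frac{K}{-2} = K \left(- \frac{1}{2}\right) = - \frac{K}{2}$)
$k{\left(W \right)} = - 18 W$ ($k{\left(W \right)} = W \left(-1 - 2\right) 6 = W \left(-3\right) 6 = - 3 W 6 = - 18 W$)
$\left(k{\left(-3 \right)} + t{\left(1,-1 \right)}\right)^{2} = \left(\left(-18\right) \left(-3\right) - - \frac{1}{2}\right)^{2} = \left(54 + \frac{1}{2}\right)^{2} = \left(\frac{109}{2}\right)^{2} = \frac{11881}{4}$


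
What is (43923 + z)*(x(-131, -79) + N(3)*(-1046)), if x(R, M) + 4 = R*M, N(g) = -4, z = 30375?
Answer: 1079475642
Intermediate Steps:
x(R, M) = -4 + M*R (x(R, M) = -4 + R*M = -4 + M*R)
(43923 + z)*(x(-131, -79) + N(3)*(-1046)) = (43923 + 30375)*((-4 - 79*(-131)) - 4*(-1046)) = 74298*((-4 + 10349) + 4184) = 74298*(10345 + 4184) = 74298*14529 = 1079475642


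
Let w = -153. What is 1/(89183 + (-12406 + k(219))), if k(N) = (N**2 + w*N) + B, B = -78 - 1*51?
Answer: 1/91102 ≈ 1.0977e-5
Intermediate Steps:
B = -129 (B = -78 - 51 = -129)
k(N) = -129 + N**2 - 153*N (k(N) = (N**2 - 153*N) - 129 = -129 + N**2 - 153*N)
1/(89183 + (-12406 + k(219))) = 1/(89183 + (-12406 + (-129 + 219**2 - 153*219))) = 1/(89183 + (-12406 + (-129 + 47961 - 33507))) = 1/(89183 + (-12406 + 14325)) = 1/(89183 + 1919) = 1/91102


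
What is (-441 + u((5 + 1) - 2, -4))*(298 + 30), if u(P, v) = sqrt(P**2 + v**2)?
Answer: -144648 + 1312*sqrt(2) ≈ -1.4279e+5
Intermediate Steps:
(-441 + u((5 + 1) - 2, -4))*(298 + 30) = (-441 + sqrt(((5 + 1) - 2)**2 + (-4)**2))*(298 + 30) = (-441 + sqrt((6 - 2)**2 + 16))*328 = (-441 + sqrt(4**2 + 16))*328 = (-441 + sqrt(16 + 16))*328 = (-441 + sqrt(32))*328 = (-441 + 4*sqrt(2))*328 = -144648 + 1312*sqrt(2)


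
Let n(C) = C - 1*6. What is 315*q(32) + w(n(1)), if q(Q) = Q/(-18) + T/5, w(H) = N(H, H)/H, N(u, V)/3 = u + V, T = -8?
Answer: -1058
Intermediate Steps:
N(u, V) = 3*V + 3*u (N(u, V) = 3*(u + V) = 3*(V + u) = 3*V + 3*u)
n(C) = -6 + C (n(C) = C - 6 = -6 + C)
w(H) = 6 (w(H) = (3*H + 3*H)/H = (6*H)/H = 6)
q(Q) = -8/5 - Q/18 (q(Q) = Q/(-18) - 8/5 = Q*(-1/18) - 8*⅕ = -Q/18 - 8/5 = -8/5 - Q/18)
315*q(32) + w(n(1)) = 315*(-8/5 - 1/18*32) + 6 = 315*(-8/5 - 16/9) + 6 = 315*(-152/45) + 6 = -1064 + 6 = -1058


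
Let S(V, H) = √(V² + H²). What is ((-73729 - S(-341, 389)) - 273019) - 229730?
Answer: -576478 - √267602 ≈ -5.7700e+5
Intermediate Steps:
S(V, H) = √(H² + V²)
((-73729 - S(-341, 389)) - 273019) - 229730 = ((-73729 - √(389² + (-341)²)) - 273019) - 229730 = ((-73729 - √(151321 + 116281)) - 273019) - 229730 = ((-73729 - √267602) - 273019) - 229730 = (-346748 - √267602) - 229730 = -576478 - √267602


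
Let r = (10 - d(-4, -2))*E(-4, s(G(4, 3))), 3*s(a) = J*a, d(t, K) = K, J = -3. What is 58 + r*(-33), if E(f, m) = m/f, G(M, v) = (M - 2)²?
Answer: -338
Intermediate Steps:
G(M, v) = (-2 + M)²
s(a) = -a (s(a) = (-3*a)/3 = -a)
r = 12 (r = (10 - 1*(-2))*(-(-2 + 4)²/(-4)) = (10 + 2)*(-1*2²*(-¼)) = 12*(-1*4*(-¼)) = 12*(-4*(-¼)) = 12*1 = 12)
58 + r*(-33) = 58 + 12*(-33) = 58 - 396 = -338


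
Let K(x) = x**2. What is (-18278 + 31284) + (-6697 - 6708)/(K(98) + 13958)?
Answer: 43776281/3366 ≈ 13005.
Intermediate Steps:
(-18278 + 31284) + (-6697 - 6708)/(K(98) + 13958) = (-18278 + 31284) + (-6697 - 6708)/(98**2 + 13958) = 13006 - 13405/(9604 + 13958) = 13006 - 13405/23562 = 13006 - 13405*1/23562 = 13006 - 1915/3366 = 43776281/3366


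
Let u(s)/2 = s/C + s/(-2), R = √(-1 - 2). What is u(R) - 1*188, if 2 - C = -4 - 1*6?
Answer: -188 - 5*I*√3/6 ≈ -188.0 - 1.4434*I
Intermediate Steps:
C = 12 (C = 2 - (-4 - 1*6) = 2 - (-4 - 6) = 2 - 1*(-10) = 2 + 10 = 12)
R = I*√3 (R = √(-3) = I*√3 ≈ 1.732*I)
u(s) = -5*s/6 (u(s) = 2*(s/12 + s/(-2)) = 2*(s*(1/12) + s*(-½)) = 2*(s/12 - s/2) = 2*(-5*s/12) = -5*s/6)
u(R) - 1*188 = -5*I*√3/6 - 1*188 = -5*I*√3/6 - 188 = -188 - 5*I*√3/6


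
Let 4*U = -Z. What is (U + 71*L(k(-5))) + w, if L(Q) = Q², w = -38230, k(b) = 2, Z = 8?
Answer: -37948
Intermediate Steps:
U = -2 (U = (-1*8)/4 = (¼)*(-8) = -2)
(U + 71*L(k(-5))) + w = (-2 + 71*2²) - 38230 = (-2 + 71*4) - 38230 = (-2 + 284) - 38230 = 282 - 38230 = -37948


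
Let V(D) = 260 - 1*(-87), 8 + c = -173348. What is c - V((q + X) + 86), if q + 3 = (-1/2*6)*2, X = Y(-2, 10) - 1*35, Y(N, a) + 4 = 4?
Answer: -173703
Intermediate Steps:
Y(N, a) = 0 (Y(N, a) = -4 + 4 = 0)
c = -173356 (c = -8 - 173348 = -173356)
X = -35 (X = 0 - 1*35 = 0 - 35 = -35)
q = -9 (q = -3 + (-1/2*6)*2 = -3 + (-1*½*6)*2 = -3 - ½*6*2 = -3 - 3*2 = -3 - 6 = -9)
V(D) = 347 (V(D) = 260 + 87 = 347)
c - V((q + X) + 86) = -173356 - 1*347 = -173356 - 347 = -173703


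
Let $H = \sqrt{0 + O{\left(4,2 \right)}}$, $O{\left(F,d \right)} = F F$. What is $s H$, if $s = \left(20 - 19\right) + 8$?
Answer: $36$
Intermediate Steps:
$O{\left(F,d \right)} = F^{2}$
$H = 4$ ($H = \sqrt{0 + 4^{2}} = \sqrt{0 + 16} = \sqrt{16} = 4$)
$s = 9$ ($s = 1 + 8 = 9$)
$s H = 9 \cdot 4 = 36$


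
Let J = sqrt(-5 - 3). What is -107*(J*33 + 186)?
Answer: -19902 - 7062*I*sqrt(2) ≈ -19902.0 - 9987.2*I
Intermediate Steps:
J = 2*I*sqrt(2) (J = sqrt(-8) = 2*I*sqrt(2) ≈ 2.8284*I)
-107*(J*33 + 186) = -107*((2*I*sqrt(2))*33 + 186) = -107*(66*I*sqrt(2) + 186) = -107*(186 + 66*I*sqrt(2)) = -19902 - 7062*I*sqrt(2)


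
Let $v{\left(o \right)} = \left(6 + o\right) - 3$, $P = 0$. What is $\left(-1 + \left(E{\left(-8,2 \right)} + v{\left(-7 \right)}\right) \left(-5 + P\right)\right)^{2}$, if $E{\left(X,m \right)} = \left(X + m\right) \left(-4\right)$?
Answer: $10201$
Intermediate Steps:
$E{\left(X,m \right)} = - 4 X - 4 m$
$v{\left(o \right)} = 3 + o$
$\left(-1 + \left(E{\left(-8,2 \right)} + v{\left(-7 \right)}\right) \left(-5 + P\right)\right)^{2} = \left(-1 + \left(\left(\left(-4\right) \left(-8\right) - 8\right) + \left(3 - 7\right)\right) \left(-5 + 0\right)\right)^{2} = \left(-1 + \left(\left(32 - 8\right) - 4\right) \left(-5\right)\right)^{2} = \left(-1 + \left(24 - 4\right) \left(-5\right)\right)^{2} = \left(-1 + 20 \left(-5\right)\right)^{2} = \left(-1 - 100\right)^{2} = \left(-101\right)^{2} = 10201$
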